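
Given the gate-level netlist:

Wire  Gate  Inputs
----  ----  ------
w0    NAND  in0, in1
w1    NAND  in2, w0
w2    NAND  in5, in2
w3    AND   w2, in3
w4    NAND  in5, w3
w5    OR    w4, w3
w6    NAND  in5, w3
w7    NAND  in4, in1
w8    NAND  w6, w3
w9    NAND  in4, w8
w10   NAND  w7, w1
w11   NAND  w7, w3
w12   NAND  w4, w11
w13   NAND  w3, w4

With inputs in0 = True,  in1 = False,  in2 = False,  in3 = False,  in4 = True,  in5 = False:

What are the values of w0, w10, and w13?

w0 = True, w10 = False, w13 = True

w0 = in0 NAND in1 = True NAND False = True
w1 = in2 NAND w0 = False NAND True = True
w2 = in5 NAND in2 = False NAND False = True
w3 = w2 AND in3 = True AND False = False
w4 = in5 NAND w3 = False NAND False = True
w7 = in4 NAND in1 = True NAND False = True
w10 = w7 NAND w1 = True NAND True = False
w13 = w3 NAND w4 = False NAND True = True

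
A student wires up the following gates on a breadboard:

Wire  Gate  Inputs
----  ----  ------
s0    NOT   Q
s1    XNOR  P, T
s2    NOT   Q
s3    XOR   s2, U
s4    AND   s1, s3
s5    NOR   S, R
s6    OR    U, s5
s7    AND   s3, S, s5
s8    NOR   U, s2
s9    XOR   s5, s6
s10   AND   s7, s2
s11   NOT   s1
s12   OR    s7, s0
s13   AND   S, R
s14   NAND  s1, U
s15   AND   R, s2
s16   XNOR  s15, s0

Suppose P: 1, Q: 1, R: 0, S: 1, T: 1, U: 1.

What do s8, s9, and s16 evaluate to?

s8 = 0  s9 = 1  s16 = 1

s0 = NOT Q = NOT 1 = 0
s2 = NOT Q = NOT 1 = 0
s5 = S NOR R = 1 NOR 0 = 0
s6 = U OR s5 = 1 OR 0 = 1
s8 = U NOR s2 = 1 NOR 0 = 0
s9 = s5 XOR s6 = 0 XOR 1 = 1
s15 = R AND s2 = 0 AND 0 = 0
s16 = s15 XNOR s0 = 0 XNOR 0 = 1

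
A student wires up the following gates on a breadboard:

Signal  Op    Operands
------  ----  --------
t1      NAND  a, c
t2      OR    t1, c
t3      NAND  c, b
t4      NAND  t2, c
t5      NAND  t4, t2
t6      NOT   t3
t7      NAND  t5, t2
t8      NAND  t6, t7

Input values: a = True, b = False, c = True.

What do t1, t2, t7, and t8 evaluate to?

t1 = False, t2 = True, t7 = False, t8 = True

t1 = a NAND c = True NAND True = False
t2 = t1 OR c = False OR True = True
t3 = c NAND b = True NAND False = True
t4 = t2 NAND c = True NAND True = False
t5 = t4 NAND t2 = False NAND True = True
t6 = NOT t3 = NOT True = False
t7 = t5 NAND t2 = True NAND True = False
t8 = t6 NAND t7 = False NAND False = True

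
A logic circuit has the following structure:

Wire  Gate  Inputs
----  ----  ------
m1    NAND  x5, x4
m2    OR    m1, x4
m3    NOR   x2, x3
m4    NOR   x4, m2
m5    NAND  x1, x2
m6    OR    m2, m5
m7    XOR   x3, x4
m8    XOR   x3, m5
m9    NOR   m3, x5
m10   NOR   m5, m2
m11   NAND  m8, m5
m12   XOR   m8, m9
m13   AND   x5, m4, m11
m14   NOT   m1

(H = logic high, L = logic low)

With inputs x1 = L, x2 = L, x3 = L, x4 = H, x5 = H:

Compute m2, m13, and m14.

m2 = H  m13 = L  m14 = H

m1 = x5 NAND x4 = H NAND H = L
m2 = m1 OR x4 = L OR H = H
m4 = x4 NOR m2 = H NOR H = L
m5 = x1 NAND x2 = L NAND L = H
m8 = x3 XOR m5 = L XOR H = H
m11 = m8 NAND m5 = H NAND H = L
m13 = x5 AND m4 AND m11 = H AND L AND L = L
m14 = NOT m1 = NOT L = H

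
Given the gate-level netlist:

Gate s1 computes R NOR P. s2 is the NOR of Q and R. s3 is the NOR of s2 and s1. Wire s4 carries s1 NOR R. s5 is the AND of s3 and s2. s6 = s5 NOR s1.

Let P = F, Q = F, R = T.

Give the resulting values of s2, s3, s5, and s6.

s1 = R NOR P = T NOR F = F
s2 = Q NOR R = F NOR T = F
s3 = s2 NOR s1 = F NOR F = T
s5 = s3 AND s2 = T AND F = F
s6 = s5 NOR s1 = F NOR F = T

s2 = F, s3 = T, s5 = F, s6 = T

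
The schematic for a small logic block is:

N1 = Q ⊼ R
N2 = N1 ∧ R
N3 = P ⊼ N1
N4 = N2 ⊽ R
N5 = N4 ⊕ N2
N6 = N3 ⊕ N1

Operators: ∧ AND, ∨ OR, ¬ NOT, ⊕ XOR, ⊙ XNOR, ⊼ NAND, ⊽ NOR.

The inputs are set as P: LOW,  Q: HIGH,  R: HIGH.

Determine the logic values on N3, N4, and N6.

N3 = HIGH, N4 = LOW, N6 = HIGH

N1 = Q NAND R = HIGH NAND HIGH = LOW
N2 = N1 AND R = LOW AND HIGH = LOW
N3 = P NAND N1 = LOW NAND LOW = HIGH
N4 = N2 NOR R = LOW NOR HIGH = LOW
N6 = N3 XOR N1 = HIGH XOR LOW = HIGH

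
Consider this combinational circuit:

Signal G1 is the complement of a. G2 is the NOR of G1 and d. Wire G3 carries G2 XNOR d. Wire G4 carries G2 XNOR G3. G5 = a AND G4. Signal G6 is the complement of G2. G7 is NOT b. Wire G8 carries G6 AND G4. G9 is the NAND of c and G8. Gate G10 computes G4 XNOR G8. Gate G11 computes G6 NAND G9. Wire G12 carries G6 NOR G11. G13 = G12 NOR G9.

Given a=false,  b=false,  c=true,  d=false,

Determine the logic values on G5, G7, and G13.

G1 = NOT a = NOT false = true
G2 = G1 NOR d = true NOR false = false
G3 = G2 XNOR d = false XNOR false = true
G4 = G2 XNOR G3 = false XNOR true = false
G5 = a AND G4 = false AND false = false
G6 = NOT G2 = NOT false = true
G7 = NOT b = NOT false = true
G8 = G6 AND G4 = true AND false = false
G9 = c NAND G8 = true NAND false = true
G11 = G6 NAND G9 = true NAND true = false
G12 = G6 NOR G11 = true NOR false = false
G13 = G12 NOR G9 = false NOR true = false

G5 = false  G7 = true  G13 = false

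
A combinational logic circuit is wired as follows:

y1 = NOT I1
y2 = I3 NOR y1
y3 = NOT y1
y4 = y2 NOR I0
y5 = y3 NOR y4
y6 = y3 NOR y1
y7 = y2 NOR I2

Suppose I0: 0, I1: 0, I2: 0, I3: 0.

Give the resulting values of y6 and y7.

y1 = NOT I1 = NOT 0 = 1
y2 = I3 NOR y1 = 0 NOR 1 = 0
y3 = NOT y1 = NOT 1 = 0
y6 = y3 NOR y1 = 0 NOR 1 = 0
y7 = y2 NOR I2 = 0 NOR 0 = 1

y6 = 0, y7 = 1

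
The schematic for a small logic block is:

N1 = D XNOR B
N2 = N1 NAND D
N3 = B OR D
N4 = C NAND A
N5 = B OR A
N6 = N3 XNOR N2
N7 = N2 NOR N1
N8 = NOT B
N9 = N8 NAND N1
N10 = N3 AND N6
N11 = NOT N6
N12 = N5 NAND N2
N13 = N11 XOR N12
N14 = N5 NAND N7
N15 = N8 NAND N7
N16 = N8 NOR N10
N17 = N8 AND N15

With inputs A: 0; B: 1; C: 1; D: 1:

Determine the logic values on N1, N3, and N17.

N1 = 1, N3 = 1, N17 = 0

N1 = D XNOR B = 1 XNOR 1 = 1
N2 = N1 NAND D = 1 NAND 1 = 0
N3 = B OR D = 1 OR 1 = 1
N7 = N2 NOR N1 = 0 NOR 1 = 0
N8 = NOT B = NOT 1 = 0
N15 = N8 NAND N7 = 0 NAND 0 = 1
N17 = N8 AND N15 = 0 AND 1 = 0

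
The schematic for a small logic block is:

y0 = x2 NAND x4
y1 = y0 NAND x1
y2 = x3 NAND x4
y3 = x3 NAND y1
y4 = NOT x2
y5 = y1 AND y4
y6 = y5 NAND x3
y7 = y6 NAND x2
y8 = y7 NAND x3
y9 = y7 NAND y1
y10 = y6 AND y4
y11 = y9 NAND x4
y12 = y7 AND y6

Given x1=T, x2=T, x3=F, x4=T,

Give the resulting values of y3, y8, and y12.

y0 = x2 NAND x4 = T NAND T = F
y1 = y0 NAND x1 = F NAND T = T
y3 = x3 NAND y1 = F NAND T = T
y4 = NOT x2 = NOT T = F
y5 = y1 AND y4 = T AND F = F
y6 = y5 NAND x3 = F NAND F = T
y7 = y6 NAND x2 = T NAND T = F
y8 = y7 NAND x3 = F NAND F = T
y12 = y7 AND y6 = F AND T = F

y3 = T, y8 = T, y12 = F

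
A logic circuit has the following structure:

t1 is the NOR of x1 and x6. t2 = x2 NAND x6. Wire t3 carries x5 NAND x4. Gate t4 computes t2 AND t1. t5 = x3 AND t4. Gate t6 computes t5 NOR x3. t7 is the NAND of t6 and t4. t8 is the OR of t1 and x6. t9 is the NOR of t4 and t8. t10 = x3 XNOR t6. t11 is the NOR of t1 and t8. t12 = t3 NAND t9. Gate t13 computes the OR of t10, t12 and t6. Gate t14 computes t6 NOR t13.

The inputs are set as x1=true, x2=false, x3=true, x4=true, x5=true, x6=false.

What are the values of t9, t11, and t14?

t9 = true; t11 = true; t14 = false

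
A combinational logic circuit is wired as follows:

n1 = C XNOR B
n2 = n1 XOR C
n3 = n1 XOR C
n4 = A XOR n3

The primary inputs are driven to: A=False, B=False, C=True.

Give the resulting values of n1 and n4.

n1 = False; n4 = True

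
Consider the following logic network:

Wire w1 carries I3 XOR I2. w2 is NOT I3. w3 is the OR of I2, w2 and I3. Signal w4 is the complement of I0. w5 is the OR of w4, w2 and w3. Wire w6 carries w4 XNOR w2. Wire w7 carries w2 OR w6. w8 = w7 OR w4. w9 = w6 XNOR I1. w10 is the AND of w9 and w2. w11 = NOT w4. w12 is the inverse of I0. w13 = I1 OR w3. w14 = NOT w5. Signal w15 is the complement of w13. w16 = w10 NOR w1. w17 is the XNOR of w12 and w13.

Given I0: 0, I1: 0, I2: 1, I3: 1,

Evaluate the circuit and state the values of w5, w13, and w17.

w2 = NOT I3 = NOT 1 = 0
w3 = I2 OR w2 OR I3 = 1 OR 0 OR 1 = 1
w4 = NOT I0 = NOT 0 = 1
w5 = w4 OR w2 OR w3 = 1 OR 0 OR 1 = 1
w12 = NOT I0 = NOT 0 = 1
w13 = I1 OR w3 = 0 OR 1 = 1
w17 = w12 XNOR w13 = 1 XNOR 1 = 1

w5 = 1  w13 = 1  w17 = 1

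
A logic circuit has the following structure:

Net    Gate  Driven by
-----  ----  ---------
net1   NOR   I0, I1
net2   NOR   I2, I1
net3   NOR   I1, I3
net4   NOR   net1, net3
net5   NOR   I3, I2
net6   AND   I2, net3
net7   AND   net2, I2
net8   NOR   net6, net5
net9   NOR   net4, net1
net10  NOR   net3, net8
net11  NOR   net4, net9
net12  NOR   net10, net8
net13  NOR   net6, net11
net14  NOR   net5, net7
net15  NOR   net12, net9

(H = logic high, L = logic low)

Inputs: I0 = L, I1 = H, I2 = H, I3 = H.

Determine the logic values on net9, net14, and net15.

net1 = I0 NOR I1 = L NOR H = L
net2 = I2 NOR I1 = H NOR H = L
net3 = I1 NOR I3 = H NOR H = L
net4 = net1 NOR net3 = L NOR L = H
net5 = I3 NOR I2 = H NOR H = L
net6 = I2 AND net3 = H AND L = L
net7 = net2 AND I2 = L AND H = L
net8 = net6 NOR net5 = L NOR L = H
net9 = net4 NOR net1 = H NOR L = L
net10 = net3 NOR net8 = L NOR H = L
net12 = net10 NOR net8 = L NOR H = L
net14 = net5 NOR net7 = L NOR L = H
net15 = net12 NOR net9 = L NOR L = H

net9 = L, net14 = H, net15 = H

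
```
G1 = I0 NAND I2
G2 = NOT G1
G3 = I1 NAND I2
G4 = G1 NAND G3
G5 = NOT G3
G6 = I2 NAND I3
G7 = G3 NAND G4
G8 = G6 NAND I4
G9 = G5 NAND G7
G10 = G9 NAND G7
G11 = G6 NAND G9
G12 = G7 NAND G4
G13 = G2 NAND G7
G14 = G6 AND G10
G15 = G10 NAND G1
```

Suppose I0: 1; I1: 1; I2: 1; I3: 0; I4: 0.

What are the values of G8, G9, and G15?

G1 = I0 NAND I2 = 1 NAND 1 = 0
G3 = I1 NAND I2 = 1 NAND 1 = 0
G4 = G1 NAND G3 = 0 NAND 0 = 1
G5 = NOT G3 = NOT 0 = 1
G6 = I2 NAND I3 = 1 NAND 0 = 1
G7 = G3 NAND G4 = 0 NAND 1 = 1
G8 = G6 NAND I4 = 1 NAND 0 = 1
G9 = G5 NAND G7 = 1 NAND 1 = 0
G10 = G9 NAND G7 = 0 NAND 1 = 1
G15 = G10 NAND G1 = 1 NAND 0 = 1

G8 = 1, G9 = 0, G15 = 1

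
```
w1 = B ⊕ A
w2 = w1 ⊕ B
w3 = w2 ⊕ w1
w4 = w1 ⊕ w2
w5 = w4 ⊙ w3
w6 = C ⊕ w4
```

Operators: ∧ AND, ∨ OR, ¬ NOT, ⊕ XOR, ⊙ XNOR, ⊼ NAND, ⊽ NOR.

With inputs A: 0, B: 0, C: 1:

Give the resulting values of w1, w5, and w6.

w1 = 0, w5 = 1, w6 = 1

w1 = B XOR A = 0 XOR 0 = 0
w2 = w1 XOR B = 0 XOR 0 = 0
w3 = w2 XOR w1 = 0 XOR 0 = 0
w4 = w1 XOR w2 = 0 XOR 0 = 0
w5 = w4 XNOR w3 = 0 XNOR 0 = 1
w6 = C XOR w4 = 1 XOR 0 = 1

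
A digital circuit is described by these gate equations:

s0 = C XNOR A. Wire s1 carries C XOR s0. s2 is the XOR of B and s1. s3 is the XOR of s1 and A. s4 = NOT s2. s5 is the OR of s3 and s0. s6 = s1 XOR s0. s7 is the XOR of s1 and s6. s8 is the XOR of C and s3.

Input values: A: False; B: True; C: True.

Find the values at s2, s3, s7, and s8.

s2 = False, s3 = True, s7 = False, s8 = False

s0 = C XNOR A = True XNOR False = False
s1 = C XOR s0 = True XOR False = True
s2 = B XOR s1 = True XOR True = False
s3 = s1 XOR A = True XOR False = True
s6 = s1 XOR s0 = True XOR False = True
s7 = s1 XOR s6 = True XOR True = False
s8 = C XOR s3 = True XOR True = False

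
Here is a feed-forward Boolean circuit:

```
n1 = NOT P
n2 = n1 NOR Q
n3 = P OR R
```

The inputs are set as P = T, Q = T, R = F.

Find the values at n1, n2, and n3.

n1 = F  n2 = F  n3 = T

n1 = NOT P = NOT T = F
n2 = n1 NOR Q = F NOR T = F
n3 = P OR R = T OR F = T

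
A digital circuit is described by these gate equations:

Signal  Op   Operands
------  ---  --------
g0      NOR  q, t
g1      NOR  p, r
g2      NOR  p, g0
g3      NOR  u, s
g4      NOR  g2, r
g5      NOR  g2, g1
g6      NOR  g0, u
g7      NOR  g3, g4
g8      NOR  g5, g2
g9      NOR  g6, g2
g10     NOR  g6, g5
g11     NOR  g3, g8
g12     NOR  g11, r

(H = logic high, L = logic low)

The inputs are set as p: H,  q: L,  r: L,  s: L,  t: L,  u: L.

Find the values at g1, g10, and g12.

g0 = q NOR t = L NOR L = H
g1 = p NOR r = H NOR L = L
g2 = p NOR g0 = H NOR H = L
g3 = u NOR s = L NOR L = H
g5 = g2 NOR g1 = L NOR L = H
g6 = g0 NOR u = H NOR L = L
g8 = g5 NOR g2 = H NOR L = L
g10 = g6 NOR g5 = L NOR H = L
g11 = g3 NOR g8 = H NOR L = L
g12 = g11 NOR r = L NOR L = H

g1 = L, g10 = L, g12 = H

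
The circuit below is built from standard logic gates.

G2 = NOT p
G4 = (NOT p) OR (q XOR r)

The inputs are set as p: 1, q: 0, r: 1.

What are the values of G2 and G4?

G2 = 0  G4 = 1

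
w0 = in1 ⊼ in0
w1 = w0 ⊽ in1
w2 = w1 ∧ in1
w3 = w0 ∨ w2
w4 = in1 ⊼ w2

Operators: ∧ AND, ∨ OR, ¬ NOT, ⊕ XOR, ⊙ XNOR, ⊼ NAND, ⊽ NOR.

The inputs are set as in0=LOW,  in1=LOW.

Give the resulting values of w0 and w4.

w0 = HIGH; w4 = HIGH

w0 = in1 NAND in0 = LOW NAND LOW = HIGH
w1 = w0 NOR in1 = HIGH NOR LOW = LOW
w2 = w1 AND in1 = LOW AND LOW = LOW
w4 = in1 NAND w2 = LOW NAND LOW = HIGH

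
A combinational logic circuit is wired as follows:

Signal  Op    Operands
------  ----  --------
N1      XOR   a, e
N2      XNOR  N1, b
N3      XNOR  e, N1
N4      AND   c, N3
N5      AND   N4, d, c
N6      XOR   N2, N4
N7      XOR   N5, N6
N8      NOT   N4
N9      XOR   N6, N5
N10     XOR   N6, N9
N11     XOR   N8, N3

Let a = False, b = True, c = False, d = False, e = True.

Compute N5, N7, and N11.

N1 = a XOR e = False XOR True = True
N2 = N1 XNOR b = True XNOR True = True
N3 = e XNOR N1 = True XNOR True = True
N4 = c AND N3 = False AND True = False
N5 = N4 AND d AND c = False AND False AND False = False
N6 = N2 XOR N4 = True XOR False = True
N7 = N5 XOR N6 = False XOR True = True
N8 = NOT N4 = NOT False = True
N11 = N8 XOR N3 = True XOR True = False

N5 = False, N7 = True, N11 = False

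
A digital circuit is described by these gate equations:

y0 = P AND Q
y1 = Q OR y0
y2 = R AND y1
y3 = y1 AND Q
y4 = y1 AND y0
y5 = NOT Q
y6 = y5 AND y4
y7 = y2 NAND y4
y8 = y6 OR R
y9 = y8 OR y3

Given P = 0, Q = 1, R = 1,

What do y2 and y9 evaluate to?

y0 = P AND Q = 0 AND 1 = 0
y1 = Q OR y0 = 1 OR 0 = 1
y2 = R AND y1 = 1 AND 1 = 1
y3 = y1 AND Q = 1 AND 1 = 1
y4 = y1 AND y0 = 1 AND 0 = 0
y5 = NOT Q = NOT 1 = 0
y6 = y5 AND y4 = 0 AND 0 = 0
y8 = y6 OR R = 0 OR 1 = 1
y9 = y8 OR y3 = 1 OR 1 = 1

y2 = 1, y9 = 1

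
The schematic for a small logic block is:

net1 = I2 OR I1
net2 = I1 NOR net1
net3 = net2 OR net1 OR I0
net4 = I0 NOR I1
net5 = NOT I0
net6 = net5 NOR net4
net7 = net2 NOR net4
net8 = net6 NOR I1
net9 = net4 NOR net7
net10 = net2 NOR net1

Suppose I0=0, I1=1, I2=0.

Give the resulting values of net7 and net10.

net1 = I2 OR I1 = 0 OR 1 = 1
net2 = I1 NOR net1 = 1 NOR 1 = 0
net4 = I0 NOR I1 = 0 NOR 1 = 0
net7 = net2 NOR net4 = 0 NOR 0 = 1
net10 = net2 NOR net1 = 0 NOR 1 = 0

net7 = 1, net10 = 0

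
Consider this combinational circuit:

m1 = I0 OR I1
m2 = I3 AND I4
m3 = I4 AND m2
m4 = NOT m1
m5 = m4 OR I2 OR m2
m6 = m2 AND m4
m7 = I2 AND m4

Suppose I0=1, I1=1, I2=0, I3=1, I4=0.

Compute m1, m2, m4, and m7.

m1 = 1  m2 = 0  m4 = 0  m7 = 0

m1 = I0 OR I1 = 1 OR 1 = 1
m2 = I3 AND I4 = 1 AND 0 = 0
m4 = NOT m1 = NOT 1 = 0
m7 = I2 AND m4 = 0 AND 0 = 0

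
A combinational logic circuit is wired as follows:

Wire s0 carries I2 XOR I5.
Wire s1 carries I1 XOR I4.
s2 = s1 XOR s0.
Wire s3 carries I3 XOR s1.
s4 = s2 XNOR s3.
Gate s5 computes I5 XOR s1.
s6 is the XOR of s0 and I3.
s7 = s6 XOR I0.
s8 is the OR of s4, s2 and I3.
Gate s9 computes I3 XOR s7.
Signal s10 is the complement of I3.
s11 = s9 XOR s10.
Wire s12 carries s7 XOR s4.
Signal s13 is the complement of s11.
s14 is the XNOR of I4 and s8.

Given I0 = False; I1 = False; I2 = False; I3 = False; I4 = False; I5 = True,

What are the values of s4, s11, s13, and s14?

s4 = False  s11 = False  s13 = True  s14 = False

s0 = I2 XOR I5 = False XOR True = True
s1 = I1 XOR I4 = False XOR False = False
s2 = s1 XOR s0 = False XOR True = True
s3 = I3 XOR s1 = False XOR False = False
s4 = s2 XNOR s3 = True XNOR False = False
s6 = s0 XOR I3 = True XOR False = True
s7 = s6 XOR I0 = True XOR False = True
s8 = s4 OR s2 OR I3 = False OR True OR False = True
s9 = I3 XOR s7 = False XOR True = True
s10 = NOT I3 = NOT False = True
s11 = s9 XOR s10 = True XOR True = False
s13 = NOT s11 = NOT False = True
s14 = I4 XNOR s8 = False XNOR True = False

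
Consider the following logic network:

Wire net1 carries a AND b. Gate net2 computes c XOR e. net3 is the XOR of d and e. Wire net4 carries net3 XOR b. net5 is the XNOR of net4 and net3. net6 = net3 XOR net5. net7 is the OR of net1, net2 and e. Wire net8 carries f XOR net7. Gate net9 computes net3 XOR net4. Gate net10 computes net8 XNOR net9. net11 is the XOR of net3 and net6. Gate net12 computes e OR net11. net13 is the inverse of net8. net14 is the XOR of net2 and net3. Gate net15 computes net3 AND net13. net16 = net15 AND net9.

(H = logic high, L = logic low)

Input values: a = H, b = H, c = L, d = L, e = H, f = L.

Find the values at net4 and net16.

net4 = L  net16 = L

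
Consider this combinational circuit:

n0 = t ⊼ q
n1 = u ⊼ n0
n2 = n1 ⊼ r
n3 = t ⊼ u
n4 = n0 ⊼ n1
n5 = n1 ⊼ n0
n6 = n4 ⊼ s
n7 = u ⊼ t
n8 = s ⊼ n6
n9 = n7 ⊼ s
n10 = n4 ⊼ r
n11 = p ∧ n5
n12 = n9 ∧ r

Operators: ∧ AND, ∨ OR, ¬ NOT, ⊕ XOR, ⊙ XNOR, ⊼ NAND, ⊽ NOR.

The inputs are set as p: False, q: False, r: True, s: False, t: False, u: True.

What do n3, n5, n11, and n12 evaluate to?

n3 = True; n5 = True; n11 = False; n12 = True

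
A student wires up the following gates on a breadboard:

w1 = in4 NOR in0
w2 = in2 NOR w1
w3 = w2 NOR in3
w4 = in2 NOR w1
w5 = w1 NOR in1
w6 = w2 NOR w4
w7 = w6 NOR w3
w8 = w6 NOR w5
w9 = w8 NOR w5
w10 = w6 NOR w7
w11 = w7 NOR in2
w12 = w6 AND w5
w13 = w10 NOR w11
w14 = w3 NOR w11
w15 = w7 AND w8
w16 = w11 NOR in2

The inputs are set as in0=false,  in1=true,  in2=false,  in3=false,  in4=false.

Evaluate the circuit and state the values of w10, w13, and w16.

w1 = in4 NOR in0 = false NOR false = true
w2 = in2 NOR w1 = false NOR true = false
w3 = w2 NOR in3 = false NOR false = true
w4 = in2 NOR w1 = false NOR true = false
w6 = w2 NOR w4 = false NOR false = true
w7 = w6 NOR w3 = true NOR true = false
w10 = w6 NOR w7 = true NOR false = false
w11 = w7 NOR in2 = false NOR false = true
w13 = w10 NOR w11 = false NOR true = false
w16 = w11 NOR in2 = true NOR false = false

w10 = false; w13 = false; w16 = false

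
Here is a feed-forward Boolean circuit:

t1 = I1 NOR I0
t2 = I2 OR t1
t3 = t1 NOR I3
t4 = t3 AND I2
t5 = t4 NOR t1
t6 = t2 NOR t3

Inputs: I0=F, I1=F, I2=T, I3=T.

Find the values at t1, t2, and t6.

t1 = T, t2 = T, t6 = F

t1 = I1 NOR I0 = F NOR F = T
t2 = I2 OR t1 = T OR T = T
t3 = t1 NOR I3 = T NOR T = F
t6 = t2 NOR t3 = T NOR F = F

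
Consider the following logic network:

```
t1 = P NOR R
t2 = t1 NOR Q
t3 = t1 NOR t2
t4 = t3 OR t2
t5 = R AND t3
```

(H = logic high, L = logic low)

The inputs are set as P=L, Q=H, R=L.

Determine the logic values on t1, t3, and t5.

t1 = H, t3 = L, t5 = L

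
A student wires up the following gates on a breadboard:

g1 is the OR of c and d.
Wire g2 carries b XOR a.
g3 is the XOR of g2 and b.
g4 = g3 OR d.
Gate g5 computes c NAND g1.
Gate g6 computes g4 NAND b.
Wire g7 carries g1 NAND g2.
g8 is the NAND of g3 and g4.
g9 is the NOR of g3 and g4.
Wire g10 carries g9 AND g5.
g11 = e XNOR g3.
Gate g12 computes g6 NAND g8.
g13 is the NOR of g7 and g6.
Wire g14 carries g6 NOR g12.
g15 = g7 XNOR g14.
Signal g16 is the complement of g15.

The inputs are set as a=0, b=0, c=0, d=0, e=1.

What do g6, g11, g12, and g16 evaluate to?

g1 = c OR d = 0 OR 0 = 0
g2 = b XOR a = 0 XOR 0 = 0
g3 = g2 XOR b = 0 XOR 0 = 0
g4 = g3 OR d = 0 OR 0 = 0
g6 = g4 NAND b = 0 NAND 0 = 1
g7 = g1 NAND g2 = 0 NAND 0 = 1
g8 = g3 NAND g4 = 0 NAND 0 = 1
g11 = e XNOR g3 = 1 XNOR 0 = 0
g12 = g6 NAND g8 = 1 NAND 1 = 0
g14 = g6 NOR g12 = 1 NOR 0 = 0
g15 = g7 XNOR g14 = 1 XNOR 0 = 0
g16 = NOT g15 = NOT 0 = 1

g6 = 1, g11 = 0, g12 = 0, g16 = 1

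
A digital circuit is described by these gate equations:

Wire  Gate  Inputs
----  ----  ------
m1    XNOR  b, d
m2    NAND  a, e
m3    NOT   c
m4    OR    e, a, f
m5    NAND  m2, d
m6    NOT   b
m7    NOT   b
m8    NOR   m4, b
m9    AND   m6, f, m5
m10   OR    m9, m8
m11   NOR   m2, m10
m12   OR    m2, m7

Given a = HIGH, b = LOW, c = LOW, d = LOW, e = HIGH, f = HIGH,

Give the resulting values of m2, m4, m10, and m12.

m2 = a NAND e = HIGH NAND HIGH = LOW
m4 = e OR a OR f = HIGH OR HIGH OR HIGH = HIGH
m5 = m2 NAND d = LOW NAND LOW = HIGH
m6 = NOT b = NOT LOW = HIGH
m7 = NOT b = NOT LOW = HIGH
m8 = m4 NOR b = HIGH NOR LOW = LOW
m9 = m6 AND f AND m5 = HIGH AND HIGH AND HIGH = HIGH
m10 = m9 OR m8 = HIGH OR LOW = HIGH
m12 = m2 OR m7 = LOW OR HIGH = HIGH

m2 = LOW  m4 = HIGH  m10 = HIGH  m12 = HIGH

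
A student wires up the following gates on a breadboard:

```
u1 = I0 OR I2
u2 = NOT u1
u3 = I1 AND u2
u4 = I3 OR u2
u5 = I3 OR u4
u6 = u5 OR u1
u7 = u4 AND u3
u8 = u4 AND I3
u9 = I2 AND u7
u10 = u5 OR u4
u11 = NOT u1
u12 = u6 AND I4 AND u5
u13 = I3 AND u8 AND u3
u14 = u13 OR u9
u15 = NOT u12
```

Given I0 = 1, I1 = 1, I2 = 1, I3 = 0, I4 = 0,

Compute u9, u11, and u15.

u1 = I0 OR I2 = 1 OR 1 = 1
u2 = NOT u1 = NOT 1 = 0
u3 = I1 AND u2 = 1 AND 0 = 0
u4 = I3 OR u2 = 0 OR 0 = 0
u5 = I3 OR u4 = 0 OR 0 = 0
u6 = u5 OR u1 = 0 OR 1 = 1
u7 = u4 AND u3 = 0 AND 0 = 0
u9 = I2 AND u7 = 1 AND 0 = 0
u11 = NOT u1 = NOT 1 = 0
u12 = u6 AND I4 AND u5 = 1 AND 0 AND 0 = 0
u15 = NOT u12 = NOT 0 = 1

u9 = 0, u11 = 0, u15 = 1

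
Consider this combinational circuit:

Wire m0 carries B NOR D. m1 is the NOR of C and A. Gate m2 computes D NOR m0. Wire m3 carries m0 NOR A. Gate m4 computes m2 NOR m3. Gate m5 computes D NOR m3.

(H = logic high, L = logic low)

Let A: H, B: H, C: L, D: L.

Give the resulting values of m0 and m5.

m0 = B NOR D = H NOR L = L
m3 = m0 NOR A = L NOR H = L
m5 = D NOR m3 = L NOR L = H

m0 = L, m5 = H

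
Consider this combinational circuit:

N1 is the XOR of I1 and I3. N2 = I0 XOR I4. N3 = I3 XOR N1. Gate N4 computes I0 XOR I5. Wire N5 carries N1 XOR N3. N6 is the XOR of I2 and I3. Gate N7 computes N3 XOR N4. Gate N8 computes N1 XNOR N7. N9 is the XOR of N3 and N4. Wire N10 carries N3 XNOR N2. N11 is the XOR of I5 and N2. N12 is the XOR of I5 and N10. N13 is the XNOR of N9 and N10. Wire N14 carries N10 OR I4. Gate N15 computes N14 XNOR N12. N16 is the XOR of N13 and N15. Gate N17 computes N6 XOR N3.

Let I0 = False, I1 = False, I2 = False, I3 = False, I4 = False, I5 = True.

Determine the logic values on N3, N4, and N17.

N3 = False, N4 = True, N17 = False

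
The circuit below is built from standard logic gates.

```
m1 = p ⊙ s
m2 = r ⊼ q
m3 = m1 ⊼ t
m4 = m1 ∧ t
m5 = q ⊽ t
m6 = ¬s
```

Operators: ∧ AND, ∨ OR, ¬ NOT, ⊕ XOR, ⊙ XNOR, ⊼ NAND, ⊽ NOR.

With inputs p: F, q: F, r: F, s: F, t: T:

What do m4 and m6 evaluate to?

m4 = T  m6 = T

m1 = p XNOR s = F XNOR F = T
m4 = m1 AND t = T AND T = T
m6 = NOT s = NOT F = T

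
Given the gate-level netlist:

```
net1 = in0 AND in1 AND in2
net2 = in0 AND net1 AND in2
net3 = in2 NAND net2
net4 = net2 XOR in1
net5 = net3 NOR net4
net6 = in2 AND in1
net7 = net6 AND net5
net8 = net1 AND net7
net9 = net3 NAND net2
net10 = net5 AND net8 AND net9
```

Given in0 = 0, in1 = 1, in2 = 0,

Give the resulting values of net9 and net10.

net1 = in0 AND in1 AND in2 = 0 AND 1 AND 0 = 0
net2 = in0 AND net1 AND in2 = 0 AND 0 AND 0 = 0
net3 = in2 NAND net2 = 0 NAND 0 = 1
net4 = net2 XOR in1 = 0 XOR 1 = 1
net5 = net3 NOR net4 = 1 NOR 1 = 0
net6 = in2 AND in1 = 0 AND 1 = 0
net7 = net6 AND net5 = 0 AND 0 = 0
net8 = net1 AND net7 = 0 AND 0 = 0
net9 = net3 NAND net2 = 1 NAND 0 = 1
net10 = net5 AND net8 AND net9 = 0 AND 0 AND 1 = 0

net9 = 1, net10 = 0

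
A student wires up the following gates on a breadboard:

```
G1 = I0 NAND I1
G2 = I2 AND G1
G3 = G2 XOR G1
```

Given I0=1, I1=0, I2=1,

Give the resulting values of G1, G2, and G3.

G1 = I0 NAND I1 = 1 NAND 0 = 1
G2 = I2 AND G1 = 1 AND 1 = 1
G3 = G2 XOR G1 = 1 XOR 1 = 0

G1 = 1, G2 = 1, G3 = 0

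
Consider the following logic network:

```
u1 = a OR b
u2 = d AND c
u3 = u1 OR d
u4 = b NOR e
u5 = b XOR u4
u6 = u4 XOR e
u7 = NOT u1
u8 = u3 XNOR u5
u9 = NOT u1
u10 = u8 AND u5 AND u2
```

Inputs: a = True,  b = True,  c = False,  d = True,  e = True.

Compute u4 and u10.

u4 = False, u10 = False

u1 = a OR b = True OR True = True
u2 = d AND c = True AND False = False
u3 = u1 OR d = True OR True = True
u4 = b NOR e = True NOR True = False
u5 = b XOR u4 = True XOR False = True
u8 = u3 XNOR u5 = True XNOR True = True
u10 = u8 AND u5 AND u2 = True AND True AND False = False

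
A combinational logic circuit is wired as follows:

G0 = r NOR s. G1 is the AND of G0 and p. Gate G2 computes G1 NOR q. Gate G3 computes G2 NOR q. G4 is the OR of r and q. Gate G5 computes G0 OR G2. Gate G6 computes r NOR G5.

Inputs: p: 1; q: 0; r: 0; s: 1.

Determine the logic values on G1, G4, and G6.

G1 = 0; G4 = 0; G6 = 0

G0 = r NOR s = 0 NOR 1 = 0
G1 = G0 AND p = 0 AND 1 = 0
G2 = G1 NOR q = 0 NOR 0 = 1
G4 = r OR q = 0 OR 0 = 0
G5 = G0 OR G2 = 0 OR 1 = 1
G6 = r NOR G5 = 0 NOR 1 = 0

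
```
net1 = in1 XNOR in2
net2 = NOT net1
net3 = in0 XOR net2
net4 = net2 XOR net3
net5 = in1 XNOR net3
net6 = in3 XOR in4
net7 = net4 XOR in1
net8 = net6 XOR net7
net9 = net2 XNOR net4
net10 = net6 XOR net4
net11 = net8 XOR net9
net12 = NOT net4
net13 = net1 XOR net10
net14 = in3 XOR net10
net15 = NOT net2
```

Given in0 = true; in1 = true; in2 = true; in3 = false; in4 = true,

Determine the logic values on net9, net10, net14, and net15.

net9 = false, net10 = false, net14 = false, net15 = true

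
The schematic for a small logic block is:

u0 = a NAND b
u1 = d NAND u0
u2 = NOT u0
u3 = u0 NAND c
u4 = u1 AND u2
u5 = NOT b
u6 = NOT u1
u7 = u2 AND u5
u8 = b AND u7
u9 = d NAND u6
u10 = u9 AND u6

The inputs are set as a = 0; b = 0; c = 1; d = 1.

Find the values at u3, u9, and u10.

u0 = a NAND b = 0 NAND 0 = 1
u1 = d NAND u0 = 1 NAND 1 = 0
u3 = u0 NAND c = 1 NAND 1 = 0
u6 = NOT u1 = NOT 0 = 1
u9 = d NAND u6 = 1 NAND 1 = 0
u10 = u9 AND u6 = 0 AND 1 = 0

u3 = 0; u9 = 0; u10 = 0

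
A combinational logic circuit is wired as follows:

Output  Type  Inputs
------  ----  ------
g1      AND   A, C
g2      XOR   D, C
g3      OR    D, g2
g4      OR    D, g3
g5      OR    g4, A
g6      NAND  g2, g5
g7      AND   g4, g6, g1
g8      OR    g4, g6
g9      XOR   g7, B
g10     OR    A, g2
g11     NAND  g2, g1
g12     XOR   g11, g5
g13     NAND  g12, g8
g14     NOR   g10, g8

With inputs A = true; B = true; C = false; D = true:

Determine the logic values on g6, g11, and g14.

g1 = A AND C = true AND false = false
g2 = D XOR C = true XOR false = true
g3 = D OR g2 = true OR true = true
g4 = D OR g3 = true OR true = true
g5 = g4 OR A = true OR true = true
g6 = g2 NAND g5 = true NAND true = false
g8 = g4 OR g6 = true OR false = true
g10 = A OR g2 = true OR true = true
g11 = g2 NAND g1 = true NAND false = true
g14 = g10 NOR g8 = true NOR true = false

g6 = false  g11 = true  g14 = false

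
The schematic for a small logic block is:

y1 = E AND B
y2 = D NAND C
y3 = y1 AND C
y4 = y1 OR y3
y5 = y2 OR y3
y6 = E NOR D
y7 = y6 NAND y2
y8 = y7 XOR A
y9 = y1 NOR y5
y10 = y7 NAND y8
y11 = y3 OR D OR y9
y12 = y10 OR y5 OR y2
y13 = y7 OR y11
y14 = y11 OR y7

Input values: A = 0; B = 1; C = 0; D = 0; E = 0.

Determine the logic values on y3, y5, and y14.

y3 = 0, y5 = 1, y14 = 0

y1 = E AND B = 0 AND 1 = 0
y2 = D NAND C = 0 NAND 0 = 1
y3 = y1 AND C = 0 AND 0 = 0
y5 = y2 OR y3 = 1 OR 0 = 1
y6 = E NOR D = 0 NOR 0 = 1
y7 = y6 NAND y2 = 1 NAND 1 = 0
y9 = y1 NOR y5 = 0 NOR 1 = 0
y11 = y3 OR D OR y9 = 0 OR 0 OR 0 = 0
y14 = y11 OR y7 = 0 OR 0 = 0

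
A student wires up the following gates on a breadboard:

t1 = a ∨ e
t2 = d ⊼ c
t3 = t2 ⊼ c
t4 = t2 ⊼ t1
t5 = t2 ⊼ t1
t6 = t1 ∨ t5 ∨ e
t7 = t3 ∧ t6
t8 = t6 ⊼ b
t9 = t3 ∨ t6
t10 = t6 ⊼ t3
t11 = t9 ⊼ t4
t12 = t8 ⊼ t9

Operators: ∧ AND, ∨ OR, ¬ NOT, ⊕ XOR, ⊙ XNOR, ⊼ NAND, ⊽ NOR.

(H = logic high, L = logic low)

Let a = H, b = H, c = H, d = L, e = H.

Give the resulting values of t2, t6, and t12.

t1 = a OR e = H OR H = H
t2 = d NAND c = L NAND H = H
t3 = t2 NAND c = H NAND H = L
t5 = t2 NAND t1 = H NAND H = L
t6 = t1 OR t5 OR e = H OR L OR H = H
t8 = t6 NAND b = H NAND H = L
t9 = t3 OR t6 = L OR H = H
t12 = t8 NAND t9 = L NAND H = H

t2 = H; t6 = H; t12 = H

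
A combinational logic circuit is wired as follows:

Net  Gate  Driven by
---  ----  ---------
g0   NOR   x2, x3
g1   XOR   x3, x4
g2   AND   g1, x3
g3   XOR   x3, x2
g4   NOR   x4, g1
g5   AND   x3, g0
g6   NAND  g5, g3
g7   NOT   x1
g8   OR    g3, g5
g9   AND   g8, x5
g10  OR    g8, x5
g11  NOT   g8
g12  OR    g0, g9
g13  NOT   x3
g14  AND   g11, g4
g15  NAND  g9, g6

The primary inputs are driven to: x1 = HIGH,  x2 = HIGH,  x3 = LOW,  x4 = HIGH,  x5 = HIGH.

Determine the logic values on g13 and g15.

g0 = x2 NOR x3 = HIGH NOR LOW = LOW
g3 = x3 XOR x2 = LOW XOR HIGH = HIGH
g5 = x3 AND g0 = LOW AND LOW = LOW
g6 = g5 NAND g3 = LOW NAND HIGH = HIGH
g8 = g3 OR g5 = HIGH OR LOW = HIGH
g9 = g8 AND x5 = HIGH AND HIGH = HIGH
g13 = NOT x3 = NOT LOW = HIGH
g15 = g9 NAND g6 = HIGH NAND HIGH = LOW

g13 = HIGH, g15 = LOW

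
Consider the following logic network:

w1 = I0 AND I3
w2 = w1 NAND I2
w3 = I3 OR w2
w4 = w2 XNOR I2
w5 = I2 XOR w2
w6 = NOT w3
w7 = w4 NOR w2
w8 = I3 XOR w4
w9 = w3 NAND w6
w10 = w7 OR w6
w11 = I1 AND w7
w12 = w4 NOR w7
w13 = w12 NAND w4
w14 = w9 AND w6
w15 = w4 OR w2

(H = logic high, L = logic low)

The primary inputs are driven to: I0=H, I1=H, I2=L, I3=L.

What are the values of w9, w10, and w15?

w9 = H, w10 = L, w15 = H

w1 = I0 AND I3 = H AND L = L
w2 = w1 NAND I2 = L NAND L = H
w3 = I3 OR w2 = L OR H = H
w4 = w2 XNOR I2 = H XNOR L = L
w6 = NOT w3 = NOT H = L
w7 = w4 NOR w2 = L NOR H = L
w9 = w3 NAND w6 = H NAND L = H
w10 = w7 OR w6 = L OR L = L
w15 = w4 OR w2 = L OR H = H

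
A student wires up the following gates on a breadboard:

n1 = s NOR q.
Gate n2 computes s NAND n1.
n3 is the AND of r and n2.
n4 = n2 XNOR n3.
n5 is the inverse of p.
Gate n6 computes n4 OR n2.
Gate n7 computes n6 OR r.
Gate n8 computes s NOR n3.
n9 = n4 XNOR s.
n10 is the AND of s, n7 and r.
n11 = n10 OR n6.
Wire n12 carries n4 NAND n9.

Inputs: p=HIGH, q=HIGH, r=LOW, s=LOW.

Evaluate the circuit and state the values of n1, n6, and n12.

n1 = LOW; n6 = HIGH; n12 = HIGH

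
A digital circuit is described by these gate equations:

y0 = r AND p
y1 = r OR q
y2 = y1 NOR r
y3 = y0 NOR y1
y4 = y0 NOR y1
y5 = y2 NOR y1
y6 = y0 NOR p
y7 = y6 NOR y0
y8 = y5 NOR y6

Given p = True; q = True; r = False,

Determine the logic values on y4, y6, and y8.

y0 = r AND p = False AND True = False
y1 = r OR q = False OR True = True
y2 = y1 NOR r = True NOR False = False
y4 = y0 NOR y1 = False NOR True = False
y5 = y2 NOR y1 = False NOR True = False
y6 = y0 NOR p = False NOR True = False
y8 = y5 NOR y6 = False NOR False = True

y4 = False, y6 = False, y8 = True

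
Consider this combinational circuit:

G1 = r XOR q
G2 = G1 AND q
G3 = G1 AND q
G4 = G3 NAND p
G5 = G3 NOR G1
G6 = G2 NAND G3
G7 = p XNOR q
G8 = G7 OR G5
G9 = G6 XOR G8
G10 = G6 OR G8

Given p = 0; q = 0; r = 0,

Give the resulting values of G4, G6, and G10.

G4 = 1; G6 = 1; G10 = 1

G1 = r XOR q = 0 XOR 0 = 0
G2 = G1 AND q = 0 AND 0 = 0
G3 = G1 AND q = 0 AND 0 = 0
G4 = G3 NAND p = 0 NAND 0 = 1
G5 = G3 NOR G1 = 0 NOR 0 = 1
G6 = G2 NAND G3 = 0 NAND 0 = 1
G7 = p XNOR q = 0 XNOR 0 = 1
G8 = G7 OR G5 = 1 OR 1 = 1
G10 = G6 OR G8 = 1 OR 1 = 1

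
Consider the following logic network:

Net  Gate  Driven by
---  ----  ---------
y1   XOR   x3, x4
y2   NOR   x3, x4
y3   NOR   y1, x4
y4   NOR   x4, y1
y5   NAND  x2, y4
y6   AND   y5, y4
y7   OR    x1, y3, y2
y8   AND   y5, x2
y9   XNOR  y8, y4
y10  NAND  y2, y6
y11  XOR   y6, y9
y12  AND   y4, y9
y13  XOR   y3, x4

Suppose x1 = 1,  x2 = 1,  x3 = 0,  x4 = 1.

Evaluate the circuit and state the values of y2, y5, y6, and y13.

y1 = x3 XOR x4 = 0 XOR 1 = 1
y2 = x3 NOR x4 = 0 NOR 1 = 0
y3 = y1 NOR x4 = 1 NOR 1 = 0
y4 = x4 NOR y1 = 1 NOR 1 = 0
y5 = x2 NAND y4 = 1 NAND 0 = 1
y6 = y5 AND y4 = 1 AND 0 = 0
y13 = y3 XOR x4 = 0 XOR 1 = 1

y2 = 0, y5 = 1, y6 = 0, y13 = 1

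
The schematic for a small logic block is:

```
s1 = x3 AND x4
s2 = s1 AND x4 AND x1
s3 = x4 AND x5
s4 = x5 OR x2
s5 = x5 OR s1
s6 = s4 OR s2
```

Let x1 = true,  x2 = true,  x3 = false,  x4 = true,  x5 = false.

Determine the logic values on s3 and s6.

s3 = false, s6 = true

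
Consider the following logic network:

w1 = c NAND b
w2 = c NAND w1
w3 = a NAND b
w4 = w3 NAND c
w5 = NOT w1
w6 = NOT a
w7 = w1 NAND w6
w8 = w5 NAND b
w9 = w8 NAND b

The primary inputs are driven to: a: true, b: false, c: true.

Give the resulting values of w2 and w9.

w1 = c NAND b = true NAND false = true
w2 = c NAND w1 = true NAND true = false
w5 = NOT w1 = NOT true = false
w8 = w5 NAND b = false NAND false = true
w9 = w8 NAND b = true NAND false = true

w2 = false  w9 = true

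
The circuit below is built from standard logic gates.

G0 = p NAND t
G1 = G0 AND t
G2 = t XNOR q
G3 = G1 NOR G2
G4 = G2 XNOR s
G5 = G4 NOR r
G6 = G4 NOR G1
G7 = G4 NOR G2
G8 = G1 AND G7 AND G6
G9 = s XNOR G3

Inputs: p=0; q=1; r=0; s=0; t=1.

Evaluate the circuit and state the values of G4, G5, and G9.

G4 = 0; G5 = 1; G9 = 1

G0 = p NAND t = 0 NAND 1 = 1
G1 = G0 AND t = 1 AND 1 = 1
G2 = t XNOR q = 1 XNOR 1 = 1
G3 = G1 NOR G2 = 1 NOR 1 = 0
G4 = G2 XNOR s = 1 XNOR 0 = 0
G5 = G4 NOR r = 0 NOR 0 = 1
G9 = s XNOR G3 = 0 XNOR 0 = 1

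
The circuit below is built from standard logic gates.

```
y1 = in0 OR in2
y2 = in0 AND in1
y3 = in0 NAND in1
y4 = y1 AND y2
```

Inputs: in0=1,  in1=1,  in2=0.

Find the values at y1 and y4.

y1 = 1; y4 = 1

y1 = in0 OR in2 = 1 OR 0 = 1
y2 = in0 AND in1 = 1 AND 1 = 1
y4 = y1 AND y2 = 1 AND 1 = 1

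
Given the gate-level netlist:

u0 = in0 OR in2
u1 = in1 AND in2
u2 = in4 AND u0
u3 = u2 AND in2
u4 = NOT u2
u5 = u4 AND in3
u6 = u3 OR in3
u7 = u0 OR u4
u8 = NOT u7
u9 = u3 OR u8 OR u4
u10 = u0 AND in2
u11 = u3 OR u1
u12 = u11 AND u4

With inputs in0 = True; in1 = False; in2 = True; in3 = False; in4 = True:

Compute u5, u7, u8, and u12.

u5 = False, u7 = True, u8 = False, u12 = False

u0 = in0 OR in2 = True OR True = True
u1 = in1 AND in2 = False AND True = False
u2 = in4 AND u0 = True AND True = True
u3 = u2 AND in2 = True AND True = True
u4 = NOT u2 = NOT True = False
u5 = u4 AND in3 = False AND False = False
u7 = u0 OR u4 = True OR False = True
u8 = NOT u7 = NOT True = False
u11 = u3 OR u1 = True OR False = True
u12 = u11 AND u4 = True AND False = False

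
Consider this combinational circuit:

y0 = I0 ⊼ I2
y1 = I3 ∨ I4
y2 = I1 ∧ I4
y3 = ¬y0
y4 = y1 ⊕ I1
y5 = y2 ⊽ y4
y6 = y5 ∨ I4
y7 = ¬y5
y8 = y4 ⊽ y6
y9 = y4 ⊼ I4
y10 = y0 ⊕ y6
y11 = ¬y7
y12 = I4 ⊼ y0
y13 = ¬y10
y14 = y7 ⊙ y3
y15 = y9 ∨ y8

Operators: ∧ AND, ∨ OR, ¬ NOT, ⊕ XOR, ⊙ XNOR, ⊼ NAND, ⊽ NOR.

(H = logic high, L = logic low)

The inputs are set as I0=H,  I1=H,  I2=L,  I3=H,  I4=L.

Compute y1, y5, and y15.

y1 = I3 OR I4 = H OR L = H
y2 = I1 AND I4 = H AND L = L
y4 = y1 XOR I1 = H XOR H = L
y5 = y2 NOR y4 = L NOR L = H
y6 = y5 OR I4 = H OR L = H
y8 = y4 NOR y6 = L NOR H = L
y9 = y4 NAND I4 = L NAND L = H
y15 = y9 OR y8 = H OR L = H

y1 = H; y5 = H; y15 = H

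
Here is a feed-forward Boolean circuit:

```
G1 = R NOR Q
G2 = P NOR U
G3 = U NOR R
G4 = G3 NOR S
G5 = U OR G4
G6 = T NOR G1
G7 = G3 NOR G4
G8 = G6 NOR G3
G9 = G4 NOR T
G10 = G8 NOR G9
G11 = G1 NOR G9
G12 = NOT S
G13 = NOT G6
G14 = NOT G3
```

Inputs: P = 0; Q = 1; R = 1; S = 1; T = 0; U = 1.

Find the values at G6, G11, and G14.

G1 = R NOR Q = 1 NOR 1 = 0
G3 = U NOR R = 1 NOR 1 = 0
G4 = G3 NOR S = 0 NOR 1 = 0
G6 = T NOR G1 = 0 NOR 0 = 1
G9 = G4 NOR T = 0 NOR 0 = 1
G11 = G1 NOR G9 = 0 NOR 1 = 0
G14 = NOT G3 = NOT 0 = 1

G6 = 1, G11 = 0, G14 = 1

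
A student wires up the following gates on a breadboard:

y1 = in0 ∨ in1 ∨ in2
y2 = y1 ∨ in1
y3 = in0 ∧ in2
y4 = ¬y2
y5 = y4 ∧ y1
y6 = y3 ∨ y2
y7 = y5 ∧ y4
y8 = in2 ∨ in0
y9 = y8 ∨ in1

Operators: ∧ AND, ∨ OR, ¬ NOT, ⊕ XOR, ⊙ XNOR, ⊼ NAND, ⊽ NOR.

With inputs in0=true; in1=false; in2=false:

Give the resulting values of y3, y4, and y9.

y3 = false, y4 = false, y9 = true

y1 = in0 OR in1 OR in2 = true OR false OR false = true
y2 = y1 OR in1 = true OR false = true
y3 = in0 AND in2 = true AND false = false
y4 = NOT y2 = NOT true = false
y8 = in2 OR in0 = false OR true = true
y9 = y8 OR in1 = true OR false = true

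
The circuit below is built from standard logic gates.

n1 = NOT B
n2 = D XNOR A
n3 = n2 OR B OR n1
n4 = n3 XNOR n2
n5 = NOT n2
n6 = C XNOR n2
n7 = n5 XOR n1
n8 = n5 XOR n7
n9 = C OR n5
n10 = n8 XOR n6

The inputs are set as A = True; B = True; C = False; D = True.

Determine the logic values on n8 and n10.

n1 = NOT B = NOT True = False
n2 = D XNOR A = True XNOR True = True
n5 = NOT n2 = NOT True = False
n6 = C XNOR n2 = False XNOR True = False
n7 = n5 XOR n1 = False XOR False = False
n8 = n5 XOR n7 = False XOR False = False
n10 = n8 XOR n6 = False XOR False = False

n8 = False, n10 = False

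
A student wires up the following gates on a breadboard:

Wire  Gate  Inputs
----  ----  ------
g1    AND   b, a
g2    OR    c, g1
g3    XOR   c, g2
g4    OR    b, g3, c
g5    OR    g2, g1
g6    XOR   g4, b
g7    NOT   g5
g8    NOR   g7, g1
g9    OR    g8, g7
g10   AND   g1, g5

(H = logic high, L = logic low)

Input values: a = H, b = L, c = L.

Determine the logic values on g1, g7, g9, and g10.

g1 = L, g7 = H, g9 = H, g10 = L

g1 = b AND a = L AND H = L
g2 = c OR g1 = L OR L = L
g5 = g2 OR g1 = L OR L = L
g7 = NOT g5 = NOT L = H
g8 = g7 NOR g1 = H NOR L = L
g9 = g8 OR g7 = L OR H = H
g10 = g1 AND g5 = L AND L = L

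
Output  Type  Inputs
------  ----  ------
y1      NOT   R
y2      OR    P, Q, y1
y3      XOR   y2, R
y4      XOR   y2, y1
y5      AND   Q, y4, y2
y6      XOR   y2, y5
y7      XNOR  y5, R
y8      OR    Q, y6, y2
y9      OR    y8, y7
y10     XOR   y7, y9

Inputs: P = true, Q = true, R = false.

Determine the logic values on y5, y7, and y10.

y5 = false  y7 = true  y10 = false

y1 = NOT R = NOT false = true
y2 = P OR Q OR y1 = true OR true OR true = true
y4 = y2 XOR y1 = true XOR true = false
y5 = Q AND y4 AND y2 = true AND false AND true = false
y6 = y2 XOR y5 = true XOR false = true
y7 = y5 XNOR R = false XNOR false = true
y8 = Q OR y6 OR y2 = true OR true OR true = true
y9 = y8 OR y7 = true OR true = true
y10 = y7 XOR y9 = true XOR true = false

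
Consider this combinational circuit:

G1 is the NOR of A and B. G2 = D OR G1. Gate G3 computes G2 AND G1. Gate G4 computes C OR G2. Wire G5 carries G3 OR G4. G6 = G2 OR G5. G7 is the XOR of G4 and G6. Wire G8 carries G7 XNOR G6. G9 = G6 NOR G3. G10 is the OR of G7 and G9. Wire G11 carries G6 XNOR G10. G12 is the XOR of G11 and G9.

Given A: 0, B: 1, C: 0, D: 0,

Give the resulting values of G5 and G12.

G5 = 0, G12 = 1

G1 = A NOR B = 0 NOR 1 = 0
G2 = D OR G1 = 0 OR 0 = 0
G3 = G2 AND G1 = 0 AND 0 = 0
G4 = C OR G2 = 0 OR 0 = 0
G5 = G3 OR G4 = 0 OR 0 = 0
G6 = G2 OR G5 = 0 OR 0 = 0
G7 = G4 XOR G6 = 0 XOR 0 = 0
G9 = G6 NOR G3 = 0 NOR 0 = 1
G10 = G7 OR G9 = 0 OR 1 = 1
G11 = G6 XNOR G10 = 0 XNOR 1 = 0
G12 = G11 XOR G9 = 0 XOR 1 = 1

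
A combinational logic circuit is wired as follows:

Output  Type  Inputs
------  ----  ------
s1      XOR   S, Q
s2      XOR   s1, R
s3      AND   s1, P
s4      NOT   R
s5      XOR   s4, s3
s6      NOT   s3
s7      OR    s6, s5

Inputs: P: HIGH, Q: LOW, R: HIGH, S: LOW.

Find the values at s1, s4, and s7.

s1 = LOW, s4 = LOW, s7 = HIGH

s1 = S XOR Q = LOW XOR LOW = LOW
s3 = s1 AND P = LOW AND HIGH = LOW
s4 = NOT R = NOT HIGH = LOW
s5 = s4 XOR s3 = LOW XOR LOW = LOW
s6 = NOT s3 = NOT LOW = HIGH
s7 = s6 OR s5 = HIGH OR LOW = HIGH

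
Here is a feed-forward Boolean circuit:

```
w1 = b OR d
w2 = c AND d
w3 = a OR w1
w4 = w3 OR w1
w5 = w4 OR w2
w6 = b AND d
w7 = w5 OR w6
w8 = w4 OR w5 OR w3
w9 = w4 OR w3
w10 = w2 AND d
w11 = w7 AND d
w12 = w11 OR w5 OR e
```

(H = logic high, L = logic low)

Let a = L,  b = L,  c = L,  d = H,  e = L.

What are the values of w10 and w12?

w10 = L, w12 = H

w1 = b OR d = L OR H = H
w2 = c AND d = L AND H = L
w3 = a OR w1 = L OR H = H
w4 = w3 OR w1 = H OR H = H
w5 = w4 OR w2 = H OR L = H
w6 = b AND d = L AND H = L
w7 = w5 OR w6 = H OR L = H
w10 = w2 AND d = L AND H = L
w11 = w7 AND d = H AND H = H
w12 = w11 OR w5 OR e = H OR H OR L = H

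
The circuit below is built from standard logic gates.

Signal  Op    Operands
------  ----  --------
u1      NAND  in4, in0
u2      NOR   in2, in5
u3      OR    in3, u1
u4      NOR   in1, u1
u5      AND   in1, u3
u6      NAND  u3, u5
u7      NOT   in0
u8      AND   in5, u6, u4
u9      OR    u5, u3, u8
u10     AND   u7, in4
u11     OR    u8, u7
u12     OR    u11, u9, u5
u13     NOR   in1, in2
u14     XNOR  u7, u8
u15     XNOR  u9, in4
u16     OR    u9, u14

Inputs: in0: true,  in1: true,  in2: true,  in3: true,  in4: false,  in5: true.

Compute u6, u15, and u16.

u6 = false, u15 = false, u16 = true

u1 = in4 NAND in0 = false NAND true = true
u3 = in3 OR u1 = true OR true = true
u4 = in1 NOR u1 = true NOR true = false
u5 = in1 AND u3 = true AND true = true
u6 = u3 NAND u5 = true NAND true = false
u7 = NOT in0 = NOT true = false
u8 = in5 AND u6 AND u4 = true AND false AND false = false
u9 = u5 OR u3 OR u8 = true OR true OR false = true
u14 = u7 XNOR u8 = false XNOR false = true
u15 = u9 XNOR in4 = true XNOR false = false
u16 = u9 OR u14 = true OR true = true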